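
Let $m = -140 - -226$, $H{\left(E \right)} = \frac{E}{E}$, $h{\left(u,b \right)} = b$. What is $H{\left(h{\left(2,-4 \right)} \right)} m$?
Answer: $86$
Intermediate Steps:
$H{\left(E \right)} = 1$
$m = 86$ ($m = -140 + 226 = 86$)
$H{\left(h{\left(2,-4 \right)} \right)} m = 1 \cdot 86 = 86$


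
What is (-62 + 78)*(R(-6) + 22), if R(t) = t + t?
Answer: 160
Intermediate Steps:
R(t) = 2*t
(-62 + 78)*(R(-6) + 22) = (-62 + 78)*(2*(-6) + 22) = 16*(-12 + 22) = 16*10 = 160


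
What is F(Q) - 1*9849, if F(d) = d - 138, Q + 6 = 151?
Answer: -9842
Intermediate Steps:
Q = 145 (Q = -6 + 151 = 145)
F(d) = -138 + d
F(Q) - 1*9849 = (-138 + 145) - 1*9849 = 7 - 9849 = -9842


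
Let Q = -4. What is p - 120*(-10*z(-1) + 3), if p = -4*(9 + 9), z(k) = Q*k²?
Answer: -5232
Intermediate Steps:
z(k) = -4*k²
p = -72 (p = -4*18 = -72)
p - 120*(-10*z(-1) + 3) = -72 - 120*(-(-40)*(-1)² + 3) = -72 - 120*(-(-40) + 3) = -72 - 120*(-10*(-4) + 3) = -72 - 120*(40 + 3) = -72 - 120*43 = -72 - 5160 = -5232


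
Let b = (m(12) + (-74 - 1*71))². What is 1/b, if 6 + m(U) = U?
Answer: 1/19321 ≈ 5.1757e-5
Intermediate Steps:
m(U) = -6 + U
b = 19321 (b = ((-6 + 12) + (-74 - 1*71))² = (6 + (-74 - 71))² = (6 - 145)² = (-139)² = 19321)
1/b = 1/19321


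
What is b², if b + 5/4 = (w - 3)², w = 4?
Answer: 1/16 ≈ 0.062500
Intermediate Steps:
b = -¼ (b = -5/4 + (4 - 3)² = -5/4 + 1² = -5/4 + 1 = -¼ ≈ -0.25000)
b² = (-¼)² = 1/16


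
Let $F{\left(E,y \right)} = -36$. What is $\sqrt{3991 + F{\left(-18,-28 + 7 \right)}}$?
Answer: $\sqrt{3955} \approx 62.889$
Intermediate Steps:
$\sqrt{3991 + F{\left(-18,-28 + 7 \right)}} = \sqrt{3991 - 36} = \sqrt{3955}$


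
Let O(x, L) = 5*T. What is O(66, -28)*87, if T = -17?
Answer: -7395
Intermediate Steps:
O(x, L) = -85 (O(x, L) = 5*(-17) = -85)
O(66, -28)*87 = -85*87 = -7395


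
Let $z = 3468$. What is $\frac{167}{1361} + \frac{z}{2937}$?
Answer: $\frac{1736809}{1332419} \approx 1.3035$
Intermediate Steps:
$\frac{167}{1361} + \frac{z}{2937} = \frac{167}{1361} + \frac{3468}{2937} = 167 \cdot \frac{1}{1361} + 3468 \cdot \frac{1}{2937} = \frac{167}{1361} + \frac{1156}{979} = \frac{1736809}{1332419}$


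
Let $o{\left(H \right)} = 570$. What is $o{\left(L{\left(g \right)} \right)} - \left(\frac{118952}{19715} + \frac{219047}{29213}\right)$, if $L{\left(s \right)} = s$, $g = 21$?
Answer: $\frac{320489091769}{575934295} \approx 556.47$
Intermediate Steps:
$o{\left(L{\left(g \right)} \right)} - \left(\frac{118952}{19715} + \frac{219047}{29213}\right) = 570 - \left(\frac{118952}{19715} + \frac{219047}{29213}\right) = 570 - \frac{7793456381}{575934295} = \frac{320489091769}{575934295}$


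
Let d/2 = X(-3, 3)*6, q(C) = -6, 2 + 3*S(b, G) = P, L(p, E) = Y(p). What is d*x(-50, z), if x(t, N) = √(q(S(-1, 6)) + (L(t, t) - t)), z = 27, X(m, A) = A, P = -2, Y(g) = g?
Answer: 36*I*√6 ≈ 88.182*I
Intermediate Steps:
L(p, E) = p
S(b, G) = -4/3 (S(b, G) = -⅔ + (⅓)*(-2) = -⅔ - ⅔ = -4/3)
d = 36 (d = 2*(3*6) = 2*18 = 36)
x(t, N) = I*√6 (x(t, N) = √(-6 + (t - t)) = √(-6 + 0) = √(-6) = I*√6)
d*x(-50, z) = 36*(I*√6) = 36*I*√6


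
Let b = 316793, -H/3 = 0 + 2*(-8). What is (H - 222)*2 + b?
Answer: 316445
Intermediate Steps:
H = 48 (H = -3*(0 + 2*(-8)) = -3*(0 - 16) = -3*(-16) = 48)
(H - 222)*2 + b = (48 - 222)*2 + 316793 = -174*2 + 316793 = -348 + 316793 = 316445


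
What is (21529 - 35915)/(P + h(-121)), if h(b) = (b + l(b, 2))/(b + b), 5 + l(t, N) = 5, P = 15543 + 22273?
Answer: -28772/75633 ≈ -0.38042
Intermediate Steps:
P = 37816
l(t, N) = 0 (l(t, N) = -5 + 5 = 0)
h(b) = ½ (h(b) = (b + 0)/(b + b) = b/((2*b)) = b*(1/(2*b)) = ½)
(21529 - 35915)/(P + h(-121)) = (21529 - 35915)/(37816 + ½) = -14386/75633/2 = -14386*2/75633 = -28772/75633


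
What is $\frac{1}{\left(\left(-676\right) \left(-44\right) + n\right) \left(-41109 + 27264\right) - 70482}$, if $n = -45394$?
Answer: $\frac{1}{216603768} \approx 4.6167 \cdot 10^{-9}$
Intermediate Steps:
$\frac{1}{\left(\left(-676\right) \left(-44\right) + n\right) \left(-41109 + 27264\right) - 70482} = \frac{1}{\left(\left(-676\right) \left(-44\right) - 45394\right) \left(-41109 + 27264\right) - 70482} = \frac{1}{\left(29744 - 45394\right) \left(-13845\right) - 70482} = \frac{1}{\left(-15650\right) \left(-13845\right) - 70482} = \frac{1}{216674250 - 70482} = \frac{1}{216603768}$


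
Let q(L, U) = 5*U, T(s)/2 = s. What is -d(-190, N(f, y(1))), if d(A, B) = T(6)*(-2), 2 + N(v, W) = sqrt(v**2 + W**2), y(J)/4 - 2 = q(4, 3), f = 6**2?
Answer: 24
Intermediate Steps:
T(s) = 2*s
f = 36
y(J) = 68 (y(J) = 8 + 4*(5*3) = 8 + 4*15 = 8 + 60 = 68)
N(v, W) = -2 + sqrt(W**2 + v**2) (N(v, W) = -2 + sqrt(v**2 + W**2) = -2 + sqrt(W**2 + v**2))
d(A, B) = -24 (d(A, B) = (2*6)*(-2) = 12*(-2) = -24)
-d(-190, N(f, y(1))) = -1*(-24) = 24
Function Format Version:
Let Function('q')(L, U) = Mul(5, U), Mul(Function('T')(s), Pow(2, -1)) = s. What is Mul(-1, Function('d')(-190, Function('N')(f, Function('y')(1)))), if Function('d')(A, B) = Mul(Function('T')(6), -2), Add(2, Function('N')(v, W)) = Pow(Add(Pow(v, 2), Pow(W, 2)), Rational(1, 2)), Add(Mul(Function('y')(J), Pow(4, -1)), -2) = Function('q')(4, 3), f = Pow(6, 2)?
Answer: 24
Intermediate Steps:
Function('T')(s) = Mul(2, s)
f = 36
Function('y')(J) = 68 (Function('y')(J) = Add(8, Mul(4, Mul(5, 3))) = Add(8, Mul(4, 15)) = Add(8, 60) = 68)
Function('N')(v, W) = Add(-2, Pow(Add(Pow(W, 2), Pow(v, 2)), Rational(1, 2))) (Function('N')(v, W) = Add(-2, Pow(Add(Pow(v, 2), Pow(W, 2)), Rational(1, 2))) = Add(-2, Pow(Add(Pow(W, 2), Pow(v, 2)), Rational(1, 2))))
Function('d')(A, B) = -24 (Function('d')(A, B) = Mul(Mul(2, 6), -2) = Mul(12, -2) = -24)
Mul(-1, Function('d')(-190, Function('N')(f, Function('y')(1)))) = Mul(-1, -24) = 24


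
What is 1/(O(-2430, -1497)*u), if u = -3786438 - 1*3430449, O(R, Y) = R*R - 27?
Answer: -1/42614801190351 ≈ -2.3466e-14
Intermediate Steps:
O(R, Y) = -27 + R² (O(R, Y) = R² - 27 = -27 + R²)
u = -7216887 (u = -3786438 - 3430449 = -7216887)
1/(O(-2430, -1497)*u) = 1/(-27 + (-2430)²*(-7216887)) = -1/7216887/(-27 + 5904900) = -1/7216887/5904873 = (1/5904873)*(-1/7216887) = -1/42614801190351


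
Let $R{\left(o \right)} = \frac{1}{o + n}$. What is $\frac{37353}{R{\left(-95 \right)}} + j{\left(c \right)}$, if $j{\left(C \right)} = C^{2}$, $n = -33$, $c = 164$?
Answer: $-4754288$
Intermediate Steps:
$R{\left(o \right)} = \frac{1}{-33 + o}$ ($R{\left(o \right)} = \frac{1}{o - 33} = \frac{1}{-33 + o}$)
$\frac{37353}{R{\left(-95 \right)}} + j{\left(c \right)} = \frac{37353}{\frac{1}{-33 - 95}} + 164^{2} = \frac{37353}{\frac{1}{-128}} + 26896 = \frac{37353}{- \frac{1}{128}} + 26896 = 37353 \left(-128\right) + 26896 = -4781184 + 26896 = -4754288$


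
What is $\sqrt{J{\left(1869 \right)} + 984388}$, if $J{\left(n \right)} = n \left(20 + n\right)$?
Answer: $\sqrt{4514929} \approx 2124.8$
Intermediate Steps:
$\sqrt{J{\left(1869 \right)} + 984388} = \sqrt{1869 \left(20 + 1869\right) + 984388} = \sqrt{1869 \cdot 1889 + 984388} = \sqrt{3530541 + 984388} = \sqrt{4514929}$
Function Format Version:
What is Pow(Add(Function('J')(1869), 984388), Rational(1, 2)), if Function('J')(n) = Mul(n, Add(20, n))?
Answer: Pow(4514929, Rational(1, 2)) ≈ 2124.8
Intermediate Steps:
Pow(Add(Function('J')(1869), 984388), Rational(1, 2)) = Pow(Add(Mul(1869, Add(20, 1869)), 984388), Rational(1, 2)) = Pow(Add(Mul(1869, 1889), 984388), Rational(1, 2)) = Pow(Add(3530541, 984388), Rational(1, 2)) = Pow(4514929, Rational(1, 2))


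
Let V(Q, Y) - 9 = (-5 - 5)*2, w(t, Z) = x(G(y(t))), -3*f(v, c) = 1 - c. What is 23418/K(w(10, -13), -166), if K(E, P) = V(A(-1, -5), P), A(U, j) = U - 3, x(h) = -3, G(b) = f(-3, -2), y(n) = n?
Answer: -23418/11 ≈ -2128.9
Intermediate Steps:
f(v, c) = -⅓ + c/3 (f(v, c) = -(1 - c)/3 = -⅓ + c/3)
G(b) = -1 (G(b) = -⅓ + (⅓)*(-2) = -⅓ - ⅔ = -1)
w(t, Z) = -3
A(U, j) = -3 + U
V(Q, Y) = -11 (V(Q, Y) = 9 + (-5 - 5)*2 = 9 - 10*2 = 9 - 20 = -11)
K(E, P) = -11
23418/K(w(10, -13), -166) = 23418/(-11) = 23418*(-1/11) = -23418/11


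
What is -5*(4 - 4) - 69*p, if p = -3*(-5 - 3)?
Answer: -1656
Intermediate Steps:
p = 24 (p = -3*(-8) = 24)
-5*(4 - 4) - 69*p = -5*(4 - 4) - 69*24 = -5*0 - 1656 = 0 - 1656 = -1656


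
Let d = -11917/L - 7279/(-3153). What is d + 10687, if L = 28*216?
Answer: 67933509473/6356448 ≈ 10687.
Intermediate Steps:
L = 6048
d = 2149697/6356448 (d = -11917/6048 - 7279/(-3153) = -11917*1/6048 - 7279*(-1/3153) = -11917/6048 + 7279/3153 = 2149697/6356448 ≈ 0.33819)
d + 10687 = 2149697/6356448 + 10687 = 67933509473/6356448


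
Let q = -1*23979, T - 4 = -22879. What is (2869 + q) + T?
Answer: -43985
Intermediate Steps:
T = -22875 (T = 4 - 22879 = -22875)
q = -23979
(2869 + q) + T = (2869 - 23979) - 22875 = -21110 - 22875 = -43985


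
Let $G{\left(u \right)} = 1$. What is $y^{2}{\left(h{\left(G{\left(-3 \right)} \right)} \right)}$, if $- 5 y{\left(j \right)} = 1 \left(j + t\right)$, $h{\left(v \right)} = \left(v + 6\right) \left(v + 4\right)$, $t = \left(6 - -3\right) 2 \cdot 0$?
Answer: $49$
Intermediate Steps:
$t = 0$ ($t = \left(6 + 3\right) 2 \cdot 0 = 9 \cdot 2 \cdot 0 = 18 \cdot 0 = 0$)
$h{\left(v \right)} = \left(4 + v\right) \left(6 + v\right)$ ($h{\left(v \right)} = \left(6 + v\right) \left(4 + v\right) = \left(4 + v\right) \left(6 + v\right)$)
$y{\left(j \right)} = - \frac{j}{5}$ ($y{\left(j \right)} = - \frac{1 \left(j + 0\right)}{5} = - \frac{1 j}{5} = - \frac{j}{5}$)
$y^{2}{\left(h{\left(G{\left(-3 \right)} \right)} \right)} = \left(- \frac{24 + 1^{2} + 10 \cdot 1}{5}\right)^{2} = \left(- \frac{24 + 1 + 10}{5}\right)^{2} = \left(\left(- \frac{1}{5}\right) 35\right)^{2} = \left(-7\right)^{2} = 49$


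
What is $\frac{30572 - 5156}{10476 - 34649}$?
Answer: $- \frac{25416}{24173} \approx -1.0514$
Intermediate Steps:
$\frac{30572 - 5156}{10476 - 34649} = \frac{25416}{-24173} = 25416 \left(- \frac{1}{24173}\right) = - \frac{25416}{24173}$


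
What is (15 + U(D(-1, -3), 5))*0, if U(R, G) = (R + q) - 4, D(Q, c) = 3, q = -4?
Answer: 0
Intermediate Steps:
U(R, G) = -8 + R (U(R, G) = (R - 4) - 4 = (-4 + R) - 4 = -8 + R)
(15 + U(D(-1, -3), 5))*0 = (15 + (-8 + 3))*0 = (15 - 5)*0 = 10*0 = 0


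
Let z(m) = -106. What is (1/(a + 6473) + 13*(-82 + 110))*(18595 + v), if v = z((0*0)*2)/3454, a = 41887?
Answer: 23553977849583/3479905 ≈ 6.7686e+6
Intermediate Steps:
v = -53/1727 (v = -106/3454 = -106*1/3454 = -53/1727 ≈ -0.030689)
(1/(a + 6473) + 13*(-82 + 110))*(18595 + v) = (1/(41887 + 6473) + 13*(-82 + 110))*(18595 - 53/1727) = (1/48360 + 13*28)*(32113512/1727) = (1/48360 + 364)*(32113512/1727) = (17603041/48360)*(32113512/1727) = 23553977849583/3479905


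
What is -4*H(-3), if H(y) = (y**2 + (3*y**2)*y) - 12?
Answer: 336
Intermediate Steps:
H(y) = -12 + y**2 + 3*y**3 (H(y) = (y**2 + 3*y**3) - 12 = -12 + y**2 + 3*y**3)
-4*H(-3) = -4*(-12 + (-3)**2 + 3*(-3)**3) = -4*(-12 + 9 + 3*(-27)) = -4*(-12 + 9 - 81) = -4*(-84) = 336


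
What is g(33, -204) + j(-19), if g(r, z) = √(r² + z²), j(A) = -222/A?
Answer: 222/19 + 3*√4745 ≈ 218.34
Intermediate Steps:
g(33, -204) + j(-19) = √(33² + (-204)²) - 222/(-19) = √(1089 + 41616) - 222*(-1/19) = √42705 + 222/19 = 3*√4745 + 222/19 = 222/19 + 3*√4745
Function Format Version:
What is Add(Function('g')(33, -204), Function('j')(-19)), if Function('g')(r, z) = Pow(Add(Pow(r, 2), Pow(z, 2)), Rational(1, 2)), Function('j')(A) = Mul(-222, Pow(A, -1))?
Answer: Add(Rational(222, 19), Mul(3, Pow(4745, Rational(1, 2)))) ≈ 218.34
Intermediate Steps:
Add(Function('g')(33, -204), Function('j')(-19)) = Add(Pow(Add(Pow(33, 2), Pow(-204, 2)), Rational(1, 2)), Mul(-222, Pow(-19, -1))) = Add(Pow(Add(1089, 41616), Rational(1, 2)), Mul(-222, Rational(-1, 19))) = Add(Pow(42705, Rational(1, 2)), Rational(222, 19)) = Add(Mul(3, Pow(4745, Rational(1, 2))), Rational(222, 19)) = Add(Rational(222, 19), Mul(3, Pow(4745, Rational(1, 2))))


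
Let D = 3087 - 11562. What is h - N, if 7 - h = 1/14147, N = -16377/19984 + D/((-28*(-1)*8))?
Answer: 3687737531/80775328 ≈ 45.654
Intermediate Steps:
D = -8475
N = -10814553/279776 (N = -16377/19984 - 8475/(-28*(-1)*8) = -16377*1/19984 - 8475/(28*8) = -16377/19984 - 8475/224 = -10814553/279776 ≈ -38.654)
h = 99028/14147 (h = 7 - 1/14147 = 99028/14147 ≈ 6.9999)
h - N = 99028/14147 - 1*(-10814553/279776) = 99028/14147 + 10814553/279776 = 3687737531/80775328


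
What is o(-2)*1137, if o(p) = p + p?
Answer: -4548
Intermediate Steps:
o(p) = 2*p
o(-2)*1137 = (2*(-2))*1137 = -4*1137 = -4548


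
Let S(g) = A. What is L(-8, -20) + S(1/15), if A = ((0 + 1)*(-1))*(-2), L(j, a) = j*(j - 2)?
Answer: 82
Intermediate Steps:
L(j, a) = j*(-2 + j)
A = 2 (A = (1*(-1))*(-2) = -1*(-2) = 2)
S(g) = 2
L(-8, -20) + S(1/15) = -8*(-2 - 8) + 2 = -8*(-10) + 2 = 80 + 2 = 82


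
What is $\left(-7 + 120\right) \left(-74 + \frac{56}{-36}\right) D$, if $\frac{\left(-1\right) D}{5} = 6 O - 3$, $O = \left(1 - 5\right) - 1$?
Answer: $- \frac{4226200}{3} \approx -1.4087 \cdot 10^{6}$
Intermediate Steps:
$O = -5$ ($O = -4 - 1 = -5$)
$D = 165$ ($D = - 5 \left(6 \left(-5\right) - 3\right) = - 5 \left(-30 - 3\right) = \left(-5\right) \left(-33\right) = 165$)
$\left(-7 + 120\right) \left(-74 + \frac{56}{-36}\right) D = \left(-7 + 120\right) \left(-74 + \frac{56}{-36}\right) 165 = 113 \left(-74 + 56 \left(- \frac{1}{36}\right)\right) 165 = 113 \left(-74 - \frac{14}{9}\right) 165 = 113 \left(- \frac{680}{9}\right) 165 = \left(- \frac{76840}{9}\right) 165 = - \frac{4226200}{3}$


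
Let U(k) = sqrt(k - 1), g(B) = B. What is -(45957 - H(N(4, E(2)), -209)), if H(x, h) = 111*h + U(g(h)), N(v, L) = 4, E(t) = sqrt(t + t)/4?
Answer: -69156 + I*sqrt(210) ≈ -69156.0 + 14.491*I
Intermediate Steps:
E(t) = sqrt(2)*sqrt(t)/4 (E(t) = sqrt(2*t)*(1/4) = (sqrt(2)*sqrt(t))*(1/4) = sqrt(2)*sqrt(t)/4)
U(k) = sqrt(-1 + k)
H(x, h) = sqrt(-1 + h) + 111*h (H(x, h) = 111*h + sqrt(-1 + h) = sqrt(-1 + h) + 111*h)
-(45957 - H(N(4, E(2)), -209)) = -(45957 - (sqrt(-1 - 209) + 111*(-209))) = -(45957 - (sqrt(-210) - 23199)) = -(45957 - (I*sqrt(210) - 23199)) = -(45957 - (-23199 + I*sqrt(210))) = -(45957 + (23199 - I*sqrt(210))) = -(69156 - I*sqrt(210)) = -69156 + I*sqrt(210)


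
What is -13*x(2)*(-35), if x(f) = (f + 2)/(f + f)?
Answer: 455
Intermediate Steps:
x(f) = (2 + f)/(2*f) (x(f) = (2 + f)/((2*f)) = (2 + f)*(1/(2*f)) = (2 + f)/(2*f))
-13*x(2)*(-35) = -13*(2 + 2)/(2*2)*(-35) = -13*4/(2*2)*(-35) = -13*1*(-35) = -13*(-35) = 455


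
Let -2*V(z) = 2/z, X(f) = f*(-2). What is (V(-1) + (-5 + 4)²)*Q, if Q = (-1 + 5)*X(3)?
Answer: -48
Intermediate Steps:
X(f) = -2*f
V(z) = -1/z
Q = -24 (Q = (-1 + 5)*(-2*3) = 4*(-6) = -24)
(V(-1) + (-5 + 4)²)*Q = (-1/(-1) + (-5 + 4)²)*(-24) = (-1*(-1) + (-1)²)*(-24) = (1 + 1)*(-24) = 2*(-24) = -48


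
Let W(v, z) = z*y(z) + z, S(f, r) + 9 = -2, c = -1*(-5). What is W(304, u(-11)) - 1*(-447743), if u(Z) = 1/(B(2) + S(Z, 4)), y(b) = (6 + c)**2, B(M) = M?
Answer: 4029565/9 ≈ 4.4773e+5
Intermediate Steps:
c = 5
S(f, r) = -11 (S(f, r) = -9 - 2 = -11)
y(b) = 121 (y(b) = (6 + 5)**2 = 11**2 = 121)
u(Z) = -1/9 (u(Z) = 1/(2 - 11) = 1/(-9) = -1/9)
W(v, z) = 122*z (W(v, z) = z*121 + z = 121*z + z = 122*z)
W(304, u(-11)) - 1*(-447743) = 122*(-1/9) - 1*(-447743) = -122/9 + 447743 = 4029565/9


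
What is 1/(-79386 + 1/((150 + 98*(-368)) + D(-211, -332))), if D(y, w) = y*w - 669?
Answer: -33469/2656970033 ≈ -1.2597e-5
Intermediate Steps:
D(y, w) = -669 + w*y (D(y, w) = w*y - 669 = -669 + w*y)
1/(-79386 + 1/((150 + 98*(-368)) + D(-211, -332))) = 1/(-79386 + 1/((150 + 98*(-368)) + (-669 - 332*(-211)))) = 1/(-79386 + 1/((150 - 36064) + (-669 + 70052))) = 1/(-79386 + 1/(-35914 + 69383)) = 1/(-79386 + 1/33469) = 1/(-2656970033/33469) = -33469/2656970033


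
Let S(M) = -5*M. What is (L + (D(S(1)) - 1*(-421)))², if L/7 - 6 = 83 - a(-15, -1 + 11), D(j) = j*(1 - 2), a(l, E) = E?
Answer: 958441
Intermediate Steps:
D(j) = -j (D(j) = j*(-1) = -j)
L = 553 (L = 42 + 7*(83 - (-1 + 11)) = 42 + 7*(83 - 1*10) = 42 + 7*(83 - 10) = 42 + 7*73 = 42 + 511 = 553)
(L + (D(S(1)) - 1*(-421)))² = (553 + (-(-5) - 1*(-421)))² = (553 + (-1*(-5) + 421))² = (553 + (5 + 421))² = (553 + 426)² = 979² = 958441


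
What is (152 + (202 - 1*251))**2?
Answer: 10609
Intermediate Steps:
(152 + (202 - 1*251))**2 = (152 + (202 - 251))**2 = (152 - 49)**2 = 103**2 = 10609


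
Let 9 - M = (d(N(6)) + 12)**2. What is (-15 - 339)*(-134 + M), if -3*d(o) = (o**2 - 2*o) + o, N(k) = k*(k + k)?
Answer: 1013498106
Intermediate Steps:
N(k) = 2*k**2 (N(k) = k*(2*k) = 2*k**2)
d(o) = -o**2/3 + o/3 (d(o) = -((o**2 - 2*o) + o)/3 = -(o**2 - o)/3 = -o**2/3 + o/3)
M = -2862855 (M = 9 - ((2*6**2)*(1 - 2*6**2)/3 + 12)**2 = 9 - ((2*36)*(1 - 2*36)/3 + 12)**2 = 9 - ((1/3)*72*(1 - 1*72) + 12)**2 = 9 - ((1/3)*72*(1 - 72) + 12)**2 = 9 - ((1/3)*72*(-71) + 12)**2 = 9 - (-1704 + 12)**2 = 9 - 1*(-1692)**2 = 9 - 1*2862864 = 9 - 2862864 = -2862855)
(-15 - 339)*(-134 + M) = (-15 - 339)*(-134 - 2862855) = -354*(-2862989) = 1013498106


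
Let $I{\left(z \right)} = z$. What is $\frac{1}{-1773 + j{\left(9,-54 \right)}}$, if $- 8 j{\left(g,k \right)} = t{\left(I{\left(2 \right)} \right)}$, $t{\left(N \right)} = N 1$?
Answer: $- \frac{4}{7093} \approx -0.00056394$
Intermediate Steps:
$t{\left(N \right)} = N$
$j{\left(g,k \right)} = - \frac{1}{4}$ ($j{\left(g,k \right)} = \left(- \frac{1}{8}\right) 2 = - \frac{1}{4}$)
$\frac{1}{-1773 + j{\left(9,-54 \right)}} = \frac{1}{-1773 - \frac{1}{4}} = \frac{1}{- \frac{7093}{4}} = - \frac{4}{7093}$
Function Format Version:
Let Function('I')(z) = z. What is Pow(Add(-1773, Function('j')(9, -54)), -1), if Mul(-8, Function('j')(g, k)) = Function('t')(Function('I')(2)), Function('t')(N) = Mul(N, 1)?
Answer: Rational(-4, 7093) ≈ -0.00056394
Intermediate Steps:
Function('t')(N) = N
Function('j')(g, k) = Rational(-1, 4) (Function('j')(g, k) = Mul(Rational(-1, 8), 2) = Rational(-1, 4))
Pow(Add(-1773, Function('j')(9, -54)), -1) = Pow(Add(-1773, Rational(-1, 4)), -1) = Pow(Rational(-7093, 4), -1) = Rational(-4, 7093)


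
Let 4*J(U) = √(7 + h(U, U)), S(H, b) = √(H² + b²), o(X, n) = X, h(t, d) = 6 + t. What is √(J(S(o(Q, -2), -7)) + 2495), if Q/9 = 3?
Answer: √(9980 + √(13 + √778))/2 ≈ 49.966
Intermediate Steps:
Q = 27 (Q = 9*3 = 27)
J(U) = √(13 + U)/4 (J(U) = √(7 + (6 + U))/4 = √(13 + U)/4)
√(J(S(o(Q, -2), -7)) + 2495) = √(√(13 + √(27² + (-7)²))/4 + 2495) = √(√(13 + √(729 + 49))/4 + 2495) = √(√(13 + √778)/4 + 2495) = √(2495 + √(13 + √778)/4)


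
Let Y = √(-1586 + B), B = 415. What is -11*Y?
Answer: -11*I*√1171 ≈ -376.42*I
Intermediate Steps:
Y = I*√1171 (Y = √(-1586 + 415) = √(-1171) = I*√1171 ≈ 34.22*I)
-11*Y = -11*I*√1171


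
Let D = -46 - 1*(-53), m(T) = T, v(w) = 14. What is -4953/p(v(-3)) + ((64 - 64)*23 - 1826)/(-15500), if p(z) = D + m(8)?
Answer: -2558137/7750 ≈ -330.08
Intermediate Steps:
D = 7 (D = -46 + 53 = 7)
p(z) = 15 (p(z) = 7 + 8 = 15)
-4953/p(v(-3)) + ((64 - 64)*23 - 1826)/(-15500) = -4953/15 + ((64 - 64)*23 - 1826)/(-15500) = -4953*1/15 + (0*23 - 1826)*(-1/15500) = -1651/5 + (0 - 1826)*(-1/15500) = -1651/5 - 1826*(-1/15500) = -1651/5 + 913/7750 = -2558137/7750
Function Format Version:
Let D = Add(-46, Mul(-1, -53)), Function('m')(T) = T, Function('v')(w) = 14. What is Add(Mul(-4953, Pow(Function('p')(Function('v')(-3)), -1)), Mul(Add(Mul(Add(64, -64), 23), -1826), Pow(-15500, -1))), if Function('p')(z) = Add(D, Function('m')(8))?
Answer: Rational(-2558137, 7750) ≈ -330.08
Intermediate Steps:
D = 7 (D = Add(-46, 53) = 7)
Function('p')(z) = 15 (Function('p')(z) = Add(7, 8) = 15)
Add(Mul(-4953, Pow(Function('p')(Function('v')(-3)), -1)), Mul(Add(Mul(Add(64, -64), 23), -1826), Pow(-15500, -1))) = Add(Mul(-4953, Pow(15, -1)), Mul(Add(Mul(Add(64, -64), 23), -1826), Pow(-15500, -1))) = Add(Mul(-4953, Rational(1, 15)), Mul(Add(Mul(0, 23), -1826), Rational(-1, 15500))) = Add(Rational(-1651, 5), Mul(Add(0, -1826), Rational(-1, 15500))) = Add(Rational(-1651, 5), Mul(-1826, Rational(-1, 15500))) = Add(Rational(-1651, 5), Rational(913, 7750)) = Rational(-2558137, 7750)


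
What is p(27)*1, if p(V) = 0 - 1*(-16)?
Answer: 16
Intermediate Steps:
p(V) = 16 (p(V) = 0 + 16 = 16)
p(27)*1 = 16*1 = 16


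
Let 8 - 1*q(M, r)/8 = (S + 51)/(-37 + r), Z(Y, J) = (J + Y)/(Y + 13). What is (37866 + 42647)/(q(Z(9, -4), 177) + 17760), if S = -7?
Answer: 2817955/623752 ≈ 4.5177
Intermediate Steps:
Z(Y, J) = (J + Y)/(13 + Y)
q(M, r) = 64 - 352/(-37 + r) (q(M, r) = 64 - 8*(-7 + 51)/(-37 + r) = 64 - 352/(-37 + r))
(37866 + 42647)/(q(Z(9, -4), 177) + 17760) = (37866 + 42647)/(32*(-85 + 2*177)/(-37 + 177) + 17760) = 80513/(32*(-85 + 354)/140 + 17760) = 80513/(32*(1/140)*269 + 17760) = 80513/(2152/35 + 17760) = 80513/(623752/35) = 80513*(35/623752) = 2817955/623752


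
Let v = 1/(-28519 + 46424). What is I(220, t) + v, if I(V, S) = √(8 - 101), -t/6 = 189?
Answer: 1/17905 + I*√93 ≈ 5.585e-5 + 9.6436*I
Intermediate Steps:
t = -1134 (t = -6*189 = -1134)
I(V, S) = I*√93 (I(V, S) = √(-93) = I*√93)
v = 1/17905 ≈ 5.5850e-5
I(220, t) + v = I*√93 + 1/17905 = 1/17905 + I*√93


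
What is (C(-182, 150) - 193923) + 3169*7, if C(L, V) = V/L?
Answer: -15628415/91 ≈ -1.7174e+5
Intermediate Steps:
(C(-182, 150) - 193923) + 3169*7 = (150/(-182) - 193923) + 3169*7 = (150*(-1/182) - 193923) + 22183 = (-75/91 - 193923) + 22183 = -17647068/91 + 22183 = -15628415/91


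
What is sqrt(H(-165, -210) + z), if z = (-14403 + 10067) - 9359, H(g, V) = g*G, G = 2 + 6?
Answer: I*sqrt(15015) ≈ 122.54*I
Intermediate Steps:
G = 8
H(g, V) = 8*g (H(g, V) = g*8 = 8*g)
z = -13695 (z = -4336 - 9359 = -13695)
sqrt(H(-165, -210) + z) = sqrt(8*(-165) - 13695) = sqrt(-1320 - 13695) = sqrt(-15015) = I*sqrt(15015)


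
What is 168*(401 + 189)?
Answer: 99120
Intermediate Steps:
168*(401 + 189) = 168*590 = 99120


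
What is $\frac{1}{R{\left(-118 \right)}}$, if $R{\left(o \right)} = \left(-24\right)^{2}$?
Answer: $\frac{1}{576} \approx 0.0017361$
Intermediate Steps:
$R{\left(o \right)} = 576$
$\frac{1}{R{\left(-118 \right)}} = \frac{1}{576}$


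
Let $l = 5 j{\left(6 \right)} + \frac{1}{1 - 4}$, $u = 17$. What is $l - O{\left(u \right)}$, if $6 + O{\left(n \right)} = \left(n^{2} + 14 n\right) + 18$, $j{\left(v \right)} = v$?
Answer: $- \frac{1528}{3} \approx -509.33$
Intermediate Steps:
$l = \frac{89}{3}$ ($l = 5 \cdot 6 + \frac{1}{1 - 4} = 30 + \frac{1}{-3} = 30 - \frac{1}{3} = \frac{89}{3} \approx 29.667$)
$O{\left(n \right)} = 12 + n^{2} + 14 n$ ($O{\left(n \right)} = -6 + \left(\left(n^{2} + 14 n\right) + 18\right) = -6 + \left(18 + n^{2} + 14 n\right) = 12 + n^{2} + 14 n$)
$l - O{\left(u \right)} = \frac{89}{3} - \left(12 + 17^{2} + 14 \cdot 17\right) = \frac{89}{3} - \left(12 + 289 + 238\right) = \frac{89}{3} - 539 = - \frac{1528}{3}$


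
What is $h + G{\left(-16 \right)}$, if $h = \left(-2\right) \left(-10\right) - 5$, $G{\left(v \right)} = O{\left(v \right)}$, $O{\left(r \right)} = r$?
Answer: $-1$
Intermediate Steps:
$G{\left(v \right)} = v$
$h = 15$ ($h = 20 - 5 = 15$)
$h + G{\left(-16 \right)} = 15 - 16 = -1$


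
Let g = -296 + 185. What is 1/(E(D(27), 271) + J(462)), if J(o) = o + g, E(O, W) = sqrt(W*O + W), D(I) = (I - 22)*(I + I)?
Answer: 1/622 ≈ 0.0016077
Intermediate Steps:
D(I) = 2*I*(-22 + I) (D(I) = (-22 + I)*(2*I) = 2*I*(-22 + I))
g = -111
E(O, W) = sqrt(W + O*W) (E(O, W) = sqrt(O*W + W) = sqrt(W + O*W))
J(o) = -111 + o (J(o) = o - 111 = -111 + o)
1/(E(D(27), 271) + J(462)) = 1/(sqrt(271*(1 + 2*27*(-22 + 27))) + (-111 + 462)) = 1/(sqrt(271*(1 + 2*27*5)) + 351) = 1/(sqrt(271*(1 + 270)) + 351) = 1/(sqrt(271*271) + 351) = 1/(sqrt(73441) + 351) = 1/(271 + 351) = 1/622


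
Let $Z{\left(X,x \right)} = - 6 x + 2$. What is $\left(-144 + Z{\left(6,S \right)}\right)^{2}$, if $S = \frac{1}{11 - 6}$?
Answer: $\frac{512656}{25} \approx 20506.0$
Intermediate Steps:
$S = \frac{1}{5} \approx 0.2$
$Z{\left(X,x \right)} = 2 - 6 x$
$\left(-144 + Z{\left(6,S \right)}\right)^{2} = \left(-144 + \left(2 - \frac{6}{5}\right)\right)^{2} = \left(-144 + \frac{4}{5}\right)^{2} = \left(- \frac{716}{5}\right)^{2} = \frac{512656}{25}$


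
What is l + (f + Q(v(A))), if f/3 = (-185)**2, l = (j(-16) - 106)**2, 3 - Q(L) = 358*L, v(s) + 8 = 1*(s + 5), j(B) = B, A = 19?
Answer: 111834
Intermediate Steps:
v(s) = -3 + s (v(s) = -8 + 1*(s + 5) = -8 + 1*(5 + s) = -8 + (5 + s) = -3 + s)
Q(L) = 3 - 358*L
l = 14884 (l = (-16 - 106)**2 = (-122)**2 = 14884)
f = 102675 (f = 3*(-185)**2 = 3*34225 = 102675)
l + (f + Q(v(A))) = 14884 + (102675 + (3 - 358*(-3 + 19))) = 14884 + (102675 + (3 - 358*16)) = 14884 + (102675 + (3 - 5728)) = 14884 + (102675 - 5725) = 14884 + 96950 = 111834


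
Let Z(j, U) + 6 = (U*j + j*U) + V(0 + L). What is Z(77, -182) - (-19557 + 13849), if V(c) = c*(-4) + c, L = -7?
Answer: -22305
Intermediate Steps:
V(c) = -3*c (V(c) = -4*c + c = -3*c)
Z(j, U) = 15 + 2*U*j (Z(j, U) = -6 + ((U*j + j*U) - 3*(0 - 7)) = -6 + ((U*j + U*j) - 3*(-7)) = -6 + (2*U*j + 21) = -6 + (21 + 2*U*j) = 15 + 2*U*j)
Z(77, -182) - (-19557 + 13849) = (15 + 2*(-182)*77) - (-19557 + 13849) = (15 - 28028) - 1*(-5708) = -28013 + 5708 = -22305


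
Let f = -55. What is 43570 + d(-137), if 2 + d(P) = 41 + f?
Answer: 43554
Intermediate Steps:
d(P) = -16 (d(P) = -2 + (41 - 55) = -2 - 14 = -16)
43570 + d(-137) = 43570 - 16 = 43554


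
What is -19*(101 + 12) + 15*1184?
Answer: 15613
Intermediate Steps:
-19*(101 + 12) + 15*1184 = -19*113 + 17760 = -2147 + 17760 = 15613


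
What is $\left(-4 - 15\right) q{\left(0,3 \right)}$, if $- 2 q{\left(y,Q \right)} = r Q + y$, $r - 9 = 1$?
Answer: $285$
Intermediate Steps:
$r = 10$ ($r = 9 + 1 = 10$)
$q{\left(y,Q \right)} = - 5 Q - \frac{y}{2}$ ($q{\left(y,Q \right)} = - \frac{10 Q + y}{2} = - \frac{y + 10 Q}{2} = - 5 Q - \frac{y}{2}$)
$\left(-4 - 15\right) q{\left(0,3 \right)} = \left(-4 - 15\right) \left(\left(-5\right) 3 - 0\right) = - 19 \left(-15 + 0\right) = \left(-19\right) \left(-15\right) = 285$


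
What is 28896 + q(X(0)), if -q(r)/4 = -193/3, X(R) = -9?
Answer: 87460/3 ≈ 29153.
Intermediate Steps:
q(r) = 772/3 (q(r) = -(-772)/3 = -4*(-193/3) = 772/3)
28896 + q(X(0)) = 28896 + 772/3 = 87460/3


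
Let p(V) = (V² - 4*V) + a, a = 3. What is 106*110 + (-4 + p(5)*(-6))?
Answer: 11608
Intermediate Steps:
p(V) = 3 + V² - 4*V (p(V) = (V² - 4*V) + 3 = 3 + V² - 4*V)
106*110 + (-4 + p(5)*(-6)) = 106*110 + (-4 + (3 + 5² - 4*5)*(-6)) = 11660 + (-4 + (3 + 25 - 20)*(-6)) = 11660 + (-4 + 8*(-6)) = 11660 + (-4 - 48) = 11660 - 52 = 11608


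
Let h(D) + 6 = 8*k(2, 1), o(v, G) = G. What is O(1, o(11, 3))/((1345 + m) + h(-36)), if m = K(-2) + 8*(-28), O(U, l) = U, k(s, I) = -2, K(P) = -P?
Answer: 1/1101 ≈ 0.00090826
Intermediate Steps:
m = -222 (m = -1*(-2) + 8*(-28) = 2 - 224 = -222)
h(D) = -22 (h(D) = -6 + 8*(-2) = -6 - 16 = -22)
O(1, o(11, 3))/((1345 + m) + h(-36)) = 1/((1345 - 222) - 22) = 1/(1123 - 22) = 1/1101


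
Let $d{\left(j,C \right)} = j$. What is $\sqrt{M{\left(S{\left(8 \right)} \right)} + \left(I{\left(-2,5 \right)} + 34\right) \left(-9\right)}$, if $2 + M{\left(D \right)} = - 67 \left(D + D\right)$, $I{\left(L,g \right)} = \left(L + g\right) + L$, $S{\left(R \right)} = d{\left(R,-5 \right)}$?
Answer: $i \sqrt{1389} \approx 37.269 i$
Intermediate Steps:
$S{\left(R \right)} = R$
$I{\left(L,g \right)} = g + 2 L$
$M{\left(D \right)} = -2 - 134 D$ ($M{\left(D \right)} = -2 - 67 \left(D + D\right) = -2 - 67 \cdot 2 D = -2 - 134 D$)
$\sqrt{M{\left(S{\left(8 \right)} \right)} + \left(I{\left(-2,5 \right)} + 34\right) \left(-9\right)} = \sqrt{\left(-2 - 1072\right) + \left(\left(5 + 2 \left(-2\right)\right) + 34\right) \left(-9\right)} = \sqrt{\left(-2 - 1072\right) + \left(\left(5 - 4\right) + 34\right) \left(-9\right)} = \sqrt{-1074 + \left(1 + 34\right) \left(-9\right)} = \sqrt{-1074 + 35 \left(-9\right)} = \sqrt{-1074 - 315} = \sqrt{-1389} = i \sqrt{1389}$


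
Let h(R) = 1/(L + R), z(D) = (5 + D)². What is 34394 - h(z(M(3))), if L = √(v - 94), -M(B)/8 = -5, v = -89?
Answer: 47014396109/1366936 + I*√183/4100808 ≈ 34394.0 + 3.2988e-6*I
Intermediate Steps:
M(B) = 40 (M(B) = -8*(-5) = 40)
L = I*√183 (L = √(-89 - 94) = √(-183) = I*√183 ≈ 13.528*I)
h(R) = 1/(R + I*√183) (h(R) = 1/(I*√183 + R) = 1/(R + I*√183))
34394 - h(z(M(3))) = 34394 - 1/((5 + 40)² + I*√183) = 34394 - 1/(45² + I*√183) = 34394 - 1/(2025 + I*√183)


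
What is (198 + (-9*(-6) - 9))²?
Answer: 59049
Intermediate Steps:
(198 + (-9*(-6) - 9))² = (198 + (54 - 9))² = (198 + 45)² = 243² = 59049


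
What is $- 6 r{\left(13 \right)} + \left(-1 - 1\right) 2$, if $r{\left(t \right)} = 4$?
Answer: $-28$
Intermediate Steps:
$- 6 r{\left(13 \right)} + \left(-1 - 1\right) 2 = \left(-6\right) 4 + \left(-1 - 1\right) 2 = -24 + \left(-1 - 1\right) 2 = -24 - 4 = -28$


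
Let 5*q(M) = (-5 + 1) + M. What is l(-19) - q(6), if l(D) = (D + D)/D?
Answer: 8/5 ≈ 1.6000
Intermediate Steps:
l(D) = 2 (l(D) = (2*D)/D = 2)
q(M) = -⅘ + M/5 (q(M) = ((-5 + 1) + M)/5 = (-4 + M)/5 = -⅘ + M/5)
l(-19) - q(6) = 2 - (-⅘ + (⅕)*6) = 2 - (-⅘ + 6/5) = 2 - 1*⅖ = 2 - ⅖ = 8/5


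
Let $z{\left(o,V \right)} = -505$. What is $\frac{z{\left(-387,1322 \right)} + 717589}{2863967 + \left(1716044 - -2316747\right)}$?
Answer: $\frac{358542}{3448379} \approx 0.10397$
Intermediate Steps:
$\frac{z{\left(-387,1322 \right)} + 717589}{2863967 + \left(1716044 - -2316747\right)} = \frac{-505 + 717589}{2863967 + \left(1716044 - -2316747\right)} = \frac{717084}{2863967 + \left(1716044 + 2316747\right)} = \frac{717084}{2863967 + 4032791} = \frac{717084}{6896758} = 717084 \cdot \frac{1}{6896758} = \frac{358542}{3448379}$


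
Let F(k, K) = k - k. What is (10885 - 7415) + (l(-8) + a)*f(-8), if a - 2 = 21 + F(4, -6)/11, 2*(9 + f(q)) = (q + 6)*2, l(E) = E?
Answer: 3305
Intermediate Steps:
F(k, K) = 0
f(q) = -3 + q (f(q) = -9 + ((q + 6)*2)/2 = -9 + ((6 + q)*2)/2 = -9 + (12 + 2*q)/2 = -9 + (6 + q) = -3 + q)
a = 23 (a = 2 + (21 + 0/11) = 2 + (21 + 0*(1/11)) = 2 + (21 + 0) = 2 + 21 = 23)
(10885 - 7415) + (l(-8) + a)*f(-8) = (10885 - 7415) + (-8 + 23)*(-3 - 8) = 3470 + 15*(-11) = 3470 - 165 = 3305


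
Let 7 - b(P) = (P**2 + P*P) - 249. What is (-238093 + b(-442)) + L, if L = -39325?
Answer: -667890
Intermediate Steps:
b(P) = 256 - 2*P**2 (b(P) = 7 - ((P**2 + P*P) - 249) = 7 - ((P**2 + P**2) - 249) = 7 - (2*P**2 - 249) = 7 - (-249 + 2*P**2) = 7 + (249 - 2*P**2) = 256 - 2*P**2)
(-238093 + b(-442)) + L = (-238093 + (256 - 2*(-442)**2)) - 39325 = (-238093 + (256 - 2*195364)) - 39325 = (-238093 + (256 - 390728)) - 39325 = (-238093 - 390472) - 39325 = -628565 - 39325 = -667890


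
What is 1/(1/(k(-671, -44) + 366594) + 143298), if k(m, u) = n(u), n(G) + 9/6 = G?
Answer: 733097/105051333908 ≈ 6.9785e-6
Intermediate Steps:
n(G) = -3/2 + G
k(m, u) = -3/2 + u
1/(1/(k(-671, -44) + 366594) + 143298) = 1/(1/((-3/2 - 44) + 366594) + 143298) = 1/(1/(-91/2 + 366594) + 143298) = 1/(1/(733097/2) + 143298) = 1/(2/733097 + 143298) = 1/(105051333908/733097) = 733097/105051333908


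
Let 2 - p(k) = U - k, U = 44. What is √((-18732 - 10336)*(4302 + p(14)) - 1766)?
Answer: I*√124238398 ≈ 11146.0*I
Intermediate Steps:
p(k) = -42 + k (p(k) = 2 - (44 - k) = 2 + (-44 + k) = -42 + k)
√((-18732 - 10336)*(4302 + p(14)) - 1766) = √((-18732 - 10336)*(4302 + (-42 + 14)) - 1766) = √(-29068*(4302 - 28) - 1766) = √(-29068*4274 - 1766) = √(-124236632 - 1766) = √(-124238398) = I*√124238398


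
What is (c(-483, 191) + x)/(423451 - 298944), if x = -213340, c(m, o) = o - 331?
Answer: -213480/124507 ≈ -1.7146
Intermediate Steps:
c(m, o) = -331 + o
(c(-483, 191) + x)/(423451 - 298944) = ((-331 + 191) - 213340)/(423451 - 298944) = (-140 - 213340)/124507 = -213480*1/124507 = -213480/124507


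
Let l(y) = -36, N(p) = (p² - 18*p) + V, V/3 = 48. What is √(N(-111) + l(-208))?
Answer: 3*√1603 ≈ 120.11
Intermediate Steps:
V = 144 (V = 3*48 = 144)
N(p) = 144 + p² - 18*p (N(p) = (p² - 18*p) + 144 = 144 + p² - 18*p)
√(N(-111) + l(-208)) = √((144 + (-111)² - 18*(-111)) - 36) = √((144 + 12321 + 1998) - 36) = √(14463 - 36) = √14427 = 3*√1603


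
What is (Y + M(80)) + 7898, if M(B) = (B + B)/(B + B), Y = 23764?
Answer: 31663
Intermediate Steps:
M(B) = 1 (M(B) = (2*B)/((2*B)) = (2*B)*(1/(2*B)) = 1)
(Y + M(80)) + 7898 = (23764 + 1) + 7898 = 23765 + 7898 = 31663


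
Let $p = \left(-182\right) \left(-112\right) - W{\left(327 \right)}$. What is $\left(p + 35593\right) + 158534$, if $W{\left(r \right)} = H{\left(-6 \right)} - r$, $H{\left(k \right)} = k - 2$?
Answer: $214846$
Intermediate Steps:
$H{\left(k \right)} = -2 + k$ ($H{\left(k \right)} = k - 2 = -2 + k$)
$W{\left(r \right)} = -8 - r$ ($W{\left(r \right)} = \left(-2 - 6\right) - r = -8 - r$)
$p = 20719$ ($p = \left(-182\right) \left(-112\right) - \left(-8 - 327\right) = 20384 - \left(-8 - 327\right) = 20384 - -335 = 20384 + 335 = 20719$)
$\left(p + 35593\right) + 158534 = \left(20719 + 35593\right) + 158534 = 56312 + 158534 = 214846$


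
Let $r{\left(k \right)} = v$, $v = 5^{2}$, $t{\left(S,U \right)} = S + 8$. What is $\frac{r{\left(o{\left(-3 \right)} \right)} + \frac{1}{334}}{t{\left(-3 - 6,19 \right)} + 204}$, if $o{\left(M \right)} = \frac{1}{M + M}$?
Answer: $\frac{1193}{9686} \approx 0.12317$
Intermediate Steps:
$o{\left(M \right)} = \frac{1}{2 M}$
$t{\left(S,U \right)} = 8 + S$
$v = 25$
$r{\left(k \right)} = 25$
$\frac{r{\left(o{\left(-3 \right)} \right)} + \frac{1}{334}}{t{\left(-3 - 6,19 \right)} + 204} = \frac{25 + \frac{1}{334}}{\left(8 - 9\right) + 204} = \frac{8351}{334 \left(\left(8 - 9\right) + 204\right)} = \frac{8351}{334 \left(-1 + 204\right)} = \frac{8351}{334 \cdot 203} = \frac{8351}{334} \cdot \frac{1}{203} = \frac{1193}{9686}$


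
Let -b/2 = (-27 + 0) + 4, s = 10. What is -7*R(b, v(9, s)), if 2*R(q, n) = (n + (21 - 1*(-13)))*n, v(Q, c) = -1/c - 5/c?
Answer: 3507/50 ≈ 70.140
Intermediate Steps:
v(Q, c) = -6/c
b = 46 (b = -2*((-27 + 0) + 4) = -2*(-27 + 4) = -2*(-23) = 46)
R(q, n) = n*(34 + n)/2 (R(q, n) = ((n + (21 - 1*(-13)))*n)/2 = ((n + (21 + 13))*n)/2 = ((n + 34)*n)/2 = ((34 + n)*n)/2 = (n*(34 + n))/2 = n*(34 + n)/2)
-7*R(b, v(9, s)) = -7*(-6/10)*(34 - 6/10)/2 = -7*(-6*⅒)*(34 - 6*⅒)/2 = -7*(-3)*(34 - ⅗)/(2*5) = -7*(-3)*167/(2*5*5) = -7*(-501/50) = 3507/50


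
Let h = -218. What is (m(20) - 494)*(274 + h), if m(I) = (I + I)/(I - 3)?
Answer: -468048/17 ≈ -27532.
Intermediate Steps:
m(I) = 2*I/(-3 + I) (m(I) = (2*I)/(-3 + I) = 2*I/(-3 + I))
(m(20) - 494)*(274 + h) = (2*20/(-3 + 20) - 494)*(274 - 218) = (2*20/17 - 494)*56 = (2*20*(1/17) - 494)*56 = (40/17 - 494)*56 = -8358/17*56 = -468048/17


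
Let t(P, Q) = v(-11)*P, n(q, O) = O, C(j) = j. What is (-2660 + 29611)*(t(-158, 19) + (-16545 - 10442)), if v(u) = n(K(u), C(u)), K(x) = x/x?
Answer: -680485799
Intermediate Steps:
K(x) = 1
v(u) = u
t(P, Q) = -11*P
(-2660 + 29611)*(t(-158, 19) + (-16545 - 10442)) = (-2660 + 29611)*(-11*(-158) + (-16545 - 10442)) = 26951*(1738 - 26987) = 26951*(-25249) = -680485799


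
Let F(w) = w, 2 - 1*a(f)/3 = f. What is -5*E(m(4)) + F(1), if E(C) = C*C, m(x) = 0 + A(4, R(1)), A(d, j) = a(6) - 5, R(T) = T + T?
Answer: -1444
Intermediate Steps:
a(f) = 6 - 3*f
R(T) = 2*T
A(d, j) = -17 (A(d, j) = (6 - 3*6) - 5 = (6 - 18) - 5 = -12 - 5 = -17)
m(x) = -17 (m(x) = 0 - 17 = -17)
E(C) = C²
-5*E(m(4)) + F(1) = -5*(-17)² + 1 = -5*289 + 1 = -1445 + 1 = -1444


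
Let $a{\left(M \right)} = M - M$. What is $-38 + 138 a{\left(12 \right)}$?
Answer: $-38$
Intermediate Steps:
$a{\left(M \right)} = 0$
$-38 + 138 a{\left(12 \right)} = -38 + 138 \cdot 0 = -38 + 0 = -38$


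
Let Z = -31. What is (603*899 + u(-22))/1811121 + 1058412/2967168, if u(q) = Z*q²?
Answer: 290073806873/447825022944 ≈ 0.64774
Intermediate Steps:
u(q) = -31*q²
(603*899 + u(-22))/1811121 + 1058412/2967168 = (603*899 - 31*(-22)²)/1811121 + 1058412/2967168 = (542097 - 31*484)*(1/1811121) + 1058412*(1/2967168) = (542097 - 15004)*(1/1811121) + 88201/247264 = 527093*(1/1811121) + 88201/247264 = 527093/1811121 + 88201/247264 = 290073806873/447825022944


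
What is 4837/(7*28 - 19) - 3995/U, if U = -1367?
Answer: 7319294/241959 ≈ 30.250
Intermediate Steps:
4837/(7*28 - 19) - 3995/U = 4837/(7*28 - 19) - 3995/(-1367) = 4837/(196 - 19) - 3995*(-1/1367) = 4837/177 + 3995/1367 = 7319294/241959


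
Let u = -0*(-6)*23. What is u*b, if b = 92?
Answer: 0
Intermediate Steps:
u = 0 (u = -14*0*23 = 0*23 = 0)
u*b = 0*92 = 0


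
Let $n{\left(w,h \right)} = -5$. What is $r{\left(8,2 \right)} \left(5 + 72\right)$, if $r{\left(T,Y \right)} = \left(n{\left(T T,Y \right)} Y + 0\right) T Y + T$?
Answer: $-11704$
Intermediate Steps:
$r{\left(T,Y \right)} = T - 5 T Y^{2}$ ($r{\left(T,Y \right)} = \left(- 5 Y + 0\right) T Y + T = - 5 Y T Y + T = - 5 T Y Y + T = - 5 T Y^{2} + T = T - 5 T Y^{2}$)
$r{\left(8,2 \right)} \left(5 + 72\right) = 8 \left(1 - 5 \cdot 2^{2}\right) \left(5 + 72\right) = 8 \left(1 - 20\right) 77 = 8 \left(-19\right) 77 = \left(-152\right) 77 = -11704$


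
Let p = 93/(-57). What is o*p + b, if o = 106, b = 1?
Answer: -3267/19 ≈ -171.95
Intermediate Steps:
p = -31/19 (p = 93*(-1/57) = -31/19 ≈ -1.6316)
o*p + b = 106*(-31/19) + 1 = -3286/19 + 1 = -3267/19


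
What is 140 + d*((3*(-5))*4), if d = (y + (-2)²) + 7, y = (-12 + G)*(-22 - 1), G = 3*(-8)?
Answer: -50200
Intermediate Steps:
G = -24
y = 828 (y = (-12 - 24)*(-22 - 1) = -36*(-23) = 828)
d = 839 (d = (828 + (-2)²) + 7 = (828 + 4) + 7 = 832 + 7 = 839)
140 + d*((3*(-5))*4) = 140 + 839*((3*(-5))*4) = 140 + 839*(-15*4) = 140 + 839*(-60) = 140 - 50340 = -50200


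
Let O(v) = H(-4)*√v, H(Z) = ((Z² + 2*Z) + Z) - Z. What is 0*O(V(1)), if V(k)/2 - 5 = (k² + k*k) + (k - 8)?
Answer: 0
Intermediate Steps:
H(Z) = Z² + 2*Z (H(Z) = (Z² + 3*Z) - Z = Z² + 2*Z)
V(k) = -6 + 2*k + 4*k² (V(k) = 10 + 2*((k² + k*k) + (k - 8)) = 10 + 2*((k² + k²) + (-8 + k)) = 10 + 2*(2*k² + (-8 + k)) = 10 + 2*(-8 + k + 2*k²) = 10 + (-16 + 2*k + 4*k²) = -6 + 2*k + 4*k²)
O(v) = 8*√v (O(v) = (-4*(2 - 4))*√v = (-4*(-2))*√v = 8*√v)
0*O(V(1)) = 0*(8*√(-6 + 2*1 + 4*1²)) = 0*(8*√(-6 + 2 + 4*1)) = 0*(8*√(-6 + 2 + 4)) = 0*(8*√0) = 0*(8*0) = 0*0 = 0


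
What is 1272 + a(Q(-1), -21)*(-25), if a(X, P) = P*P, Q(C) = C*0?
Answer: -9753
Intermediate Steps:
Q(C) = 0
a(X, P) = P²
1272 + a(Q(-1), -21)*(-25) = 1272 + (-21)²*(-25) = 1272 + 441*(-25) = 1272 - 11025 = -9753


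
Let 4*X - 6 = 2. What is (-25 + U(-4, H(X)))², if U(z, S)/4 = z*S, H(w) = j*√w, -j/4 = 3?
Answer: 74353 - 9600*√2 ≈ 60777.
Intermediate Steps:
j = -12 (j = -4*3 = -12)
X = 2 (X = 3/2 + (¼)*2 = 3/2 + ½ = 2)
H(w) = -12*√w
U(z, S) = 4*S*z (U(z, S) = 4*(z*S) = 4*(S*z) = 4*S*z)
(-25 + U(-4, H(X)))² = (-25 + 4*(-12*√2)*(-4))² = (-25 + 192*√2)²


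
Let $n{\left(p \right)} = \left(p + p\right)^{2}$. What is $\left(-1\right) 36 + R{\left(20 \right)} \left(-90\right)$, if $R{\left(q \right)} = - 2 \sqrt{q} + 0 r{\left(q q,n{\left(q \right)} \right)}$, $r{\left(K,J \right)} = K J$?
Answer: $-36 + 360 \sqrt{5} \approx 768.98$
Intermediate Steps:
$n{\left(p \right)} = 4 p^{2}$ ($n{\left(p \right)} = \left(2 p\right)^{2} = 4 p^{2}$)
$r{\left(K,J \right)} = J K$
$R{\left(q \right)} = - 2 \sqrt{q}$ ($R{\left(q \right)} = - 2 \sqrt{q} + 0 \cdot 4 q^{2} q q = - 2 \sqrt{q} + 0 \cdot 4 q^{2} q^{2} = - 2 \sqrt{q} + 0 \cdot 4 q^{4} = - 2 \sqrt{q} + 0 = - 2 \sqrt{q}$)
$\left(-1\right) 36 + R{\left(20 \right)} \left(-90\right) = \left(-1\right) 36 + - 2 \sqrt{20} \left(-90\right) = -36 + - 2 \cdot 2 \sqrt{5} \left(-90\right) = -36 + - 4 \sqrt{5} \left(-90\right) = -36 + 360 \sqrt{5}$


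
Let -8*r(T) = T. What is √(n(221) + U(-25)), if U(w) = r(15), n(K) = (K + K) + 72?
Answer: √8194/4 ≈ 22.630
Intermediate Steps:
r(T) = -T/8
n(K) = 72 + 2*K (n(K) = 2*K + 72 = 72 + 2*K)
U(w) = -15/8 (U(w) = -⅛*15 = -15/8)
√(n(221) + U(-25)) = √((72 + 2*221) - 15/8) = √((72 + 442) - 15/8) = √(514 - 15/8) = √(4097/8) = √8194/4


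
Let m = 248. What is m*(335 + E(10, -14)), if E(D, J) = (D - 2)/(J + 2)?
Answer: 248744/3 ≈ 82915.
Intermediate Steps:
E(D, J) = (-2 + D)/(2 + J)
m*(335 + E(10, -14)) = 248*(335 + (-2 + 10)/(2 - 14)) = 248*(335 + 8/(-12)) = 248*(335 - 1/12*8) = 248*(335 - ⅔) = 248*(1003/3) = 248744/3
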